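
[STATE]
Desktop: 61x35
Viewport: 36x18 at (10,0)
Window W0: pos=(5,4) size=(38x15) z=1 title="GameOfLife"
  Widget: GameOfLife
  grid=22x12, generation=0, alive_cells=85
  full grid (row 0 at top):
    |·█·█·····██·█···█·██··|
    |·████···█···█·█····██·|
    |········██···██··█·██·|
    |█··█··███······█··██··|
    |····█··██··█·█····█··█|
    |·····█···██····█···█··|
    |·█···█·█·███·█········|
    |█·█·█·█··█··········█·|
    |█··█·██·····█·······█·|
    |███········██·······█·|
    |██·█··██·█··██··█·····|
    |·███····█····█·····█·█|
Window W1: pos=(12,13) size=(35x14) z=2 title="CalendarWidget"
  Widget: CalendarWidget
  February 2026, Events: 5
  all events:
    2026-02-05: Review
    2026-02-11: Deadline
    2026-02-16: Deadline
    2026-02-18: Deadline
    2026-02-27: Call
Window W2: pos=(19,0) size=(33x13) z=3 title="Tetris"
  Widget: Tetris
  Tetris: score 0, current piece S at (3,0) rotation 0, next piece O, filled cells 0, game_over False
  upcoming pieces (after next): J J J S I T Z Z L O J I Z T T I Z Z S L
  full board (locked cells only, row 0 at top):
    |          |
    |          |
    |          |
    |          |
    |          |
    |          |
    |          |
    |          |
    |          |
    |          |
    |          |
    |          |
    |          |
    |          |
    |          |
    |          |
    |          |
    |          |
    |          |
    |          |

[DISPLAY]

         ┏━━━━━━━━━━━━━━━━━━━━━━━━━━
         ┃ Tetris                   
         ┠──────────────────────────
         ┃          │Next:          
━━━━━━━━━┃          │▓▓             
eOfLife  ┃          │▓▓             
─────────┃          │               
 0       ┃          │               
█···█···█┃          │               
····██···┃          │Score:         
··███····┃          │0              
█··██··█·┃          │               
·█···██··┗━━━━━━━━━━━━━━━━━━━━━━━━━━
·█┏━━━━━━━━━━━━━━━━━━━━━━━━━━━━━━━━━
█·┃ CalendarWidget                  
·█┠─────────────────────────────────
··┃          February 2026          
··┃Mo Tu We Th Fr Sa Su             


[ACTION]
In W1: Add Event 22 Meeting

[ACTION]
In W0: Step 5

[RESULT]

         ┏━━━━━━━━━━━━━━━━━━━━━━━━━━
         ┃ Tetris                   
         ┠──────────────────────────
         ┃          │Next:          
━━━━━━━━━┃          │▓▓             
eOfLife  ┃          │▓▓             
─────────┃          │               
 5       ┃          │               
█·····█··┃          │               
█····██·█┃          │Score:         
█····██·█┃          │0              
·········┃          │               
·······█·┗━━━━━━━━━━━━━━━━━━━━━━━━━━
··┏━━━━━━━━━━━━━━━━━━━━━━━━━━━━━━━━━
··┃ CalendarWidget                  
··┠─────────────────────────────────
··┃          February 2026          
··┃Mo Tu We Th Fr Sa Su             


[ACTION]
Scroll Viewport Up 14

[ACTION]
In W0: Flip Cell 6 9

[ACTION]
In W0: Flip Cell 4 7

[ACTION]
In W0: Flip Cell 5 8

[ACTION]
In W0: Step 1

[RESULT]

         ┏━━━━━━━━━━━━━━━━━━━━━━━━━━
         ┃ Tetris                   
         ┠──────────────────────────
         ┃          │Next:          
━━━━━━━━━┃          │▓▓             
eOfLife  ┃          │▓▓             
─────────┃          │               
 6       ┃          │               
█····██··┃          │               
·█······█┃          │Score:         
█···███·█┃          │0              
█···█████┃          │               
·······█·┗━━━━━━━━━━━━━━━━━━━━━━━━━━
··┏━━━━━━━━━━━━━━━━━━━━━━━━━━━━━━━━━
··┃ CalendarWidget                  
··┠─────────────────────────────────
··┃          February 2026          
··┃Mo Tu We Th Fr Sa Su             


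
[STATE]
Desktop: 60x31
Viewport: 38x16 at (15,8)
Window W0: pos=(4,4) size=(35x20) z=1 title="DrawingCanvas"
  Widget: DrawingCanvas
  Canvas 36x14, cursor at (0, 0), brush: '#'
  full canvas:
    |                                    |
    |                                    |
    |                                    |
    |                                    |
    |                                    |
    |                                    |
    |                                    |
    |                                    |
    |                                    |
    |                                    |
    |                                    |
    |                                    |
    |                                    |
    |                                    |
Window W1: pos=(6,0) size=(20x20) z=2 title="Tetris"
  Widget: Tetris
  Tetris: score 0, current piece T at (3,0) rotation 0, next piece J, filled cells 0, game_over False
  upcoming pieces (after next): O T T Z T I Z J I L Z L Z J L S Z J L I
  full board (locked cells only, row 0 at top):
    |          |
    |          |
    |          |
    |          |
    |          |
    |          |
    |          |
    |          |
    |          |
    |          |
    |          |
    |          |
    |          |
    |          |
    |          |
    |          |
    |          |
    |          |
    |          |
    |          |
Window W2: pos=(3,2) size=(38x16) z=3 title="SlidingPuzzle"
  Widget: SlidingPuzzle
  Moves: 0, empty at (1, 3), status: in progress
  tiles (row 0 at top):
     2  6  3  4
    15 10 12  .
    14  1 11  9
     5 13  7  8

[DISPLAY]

 12 │    │               ┃            
────┼────┤               ┃            
 11 │  9 │               ┃            
────┼────┤               ┃            
  7 │  8 │               ┃            
────┴────┘               ┃            
                         ┃            
                         ┃            
                         ┃            
━━━━━━━━━━━━━━━━━━━━━━━━━┛            
          ┃            ┃              
━━━━━━━━━━┛            ┃              
                       ┃              
                       ┃              
                       ┃              
━━━━━━━━━━━━━━━━━━━━━━━┛              


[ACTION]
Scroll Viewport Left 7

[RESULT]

 │ 10 │ 12 │    │               ┃     
─┼────┼────┼────┤               ┃     
 │  1 │ 11 │  9 │               ┃     
─┼────┼────┼────┤               ┃     
 │ 13 │  7 │  8 │               ┃     
─┴────┴────┴────┘               ┃     
s: 0                            ┃     
                                ┃     
                                ┃     
━━━━━━━━━━━━━━━━━━━━━━━━━━━━━━━━┛     
                 ┃            ┃       
━━━━━━━━━━━━━━━━━┛            ┃       
                              ┃       
                              ┃       
                              ┃       
━━━━━━━━━━━━━━━━━━━━━━━━━━━━━━┛       


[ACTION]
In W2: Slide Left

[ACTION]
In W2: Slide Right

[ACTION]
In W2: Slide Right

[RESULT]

 │    │ 10 │ 12 │               ┃     
─┼────┼────┼────┤               ┃     
 │  1 │ 11 │  9 │               ┃     
─┼────┼────┼────┤               ┃     
 │ 13 │  7 │  8 │               ┃     
─┴────┴────┴────┘               ┃     
s: 2                            ┃     
                                ┃     
                                ┃     
━━━━━━━━━━━━━━━━━━━━━━━━━━━━━━━━┛     
                 ┃            ┃       
━━━━━━━━━━━━━━━━━┛            ┃       
                              ┃       
                              ┃       
                              ┃       
━━━━━━━━━━━━━━━━━━━━━━━━━━━━━━┛       


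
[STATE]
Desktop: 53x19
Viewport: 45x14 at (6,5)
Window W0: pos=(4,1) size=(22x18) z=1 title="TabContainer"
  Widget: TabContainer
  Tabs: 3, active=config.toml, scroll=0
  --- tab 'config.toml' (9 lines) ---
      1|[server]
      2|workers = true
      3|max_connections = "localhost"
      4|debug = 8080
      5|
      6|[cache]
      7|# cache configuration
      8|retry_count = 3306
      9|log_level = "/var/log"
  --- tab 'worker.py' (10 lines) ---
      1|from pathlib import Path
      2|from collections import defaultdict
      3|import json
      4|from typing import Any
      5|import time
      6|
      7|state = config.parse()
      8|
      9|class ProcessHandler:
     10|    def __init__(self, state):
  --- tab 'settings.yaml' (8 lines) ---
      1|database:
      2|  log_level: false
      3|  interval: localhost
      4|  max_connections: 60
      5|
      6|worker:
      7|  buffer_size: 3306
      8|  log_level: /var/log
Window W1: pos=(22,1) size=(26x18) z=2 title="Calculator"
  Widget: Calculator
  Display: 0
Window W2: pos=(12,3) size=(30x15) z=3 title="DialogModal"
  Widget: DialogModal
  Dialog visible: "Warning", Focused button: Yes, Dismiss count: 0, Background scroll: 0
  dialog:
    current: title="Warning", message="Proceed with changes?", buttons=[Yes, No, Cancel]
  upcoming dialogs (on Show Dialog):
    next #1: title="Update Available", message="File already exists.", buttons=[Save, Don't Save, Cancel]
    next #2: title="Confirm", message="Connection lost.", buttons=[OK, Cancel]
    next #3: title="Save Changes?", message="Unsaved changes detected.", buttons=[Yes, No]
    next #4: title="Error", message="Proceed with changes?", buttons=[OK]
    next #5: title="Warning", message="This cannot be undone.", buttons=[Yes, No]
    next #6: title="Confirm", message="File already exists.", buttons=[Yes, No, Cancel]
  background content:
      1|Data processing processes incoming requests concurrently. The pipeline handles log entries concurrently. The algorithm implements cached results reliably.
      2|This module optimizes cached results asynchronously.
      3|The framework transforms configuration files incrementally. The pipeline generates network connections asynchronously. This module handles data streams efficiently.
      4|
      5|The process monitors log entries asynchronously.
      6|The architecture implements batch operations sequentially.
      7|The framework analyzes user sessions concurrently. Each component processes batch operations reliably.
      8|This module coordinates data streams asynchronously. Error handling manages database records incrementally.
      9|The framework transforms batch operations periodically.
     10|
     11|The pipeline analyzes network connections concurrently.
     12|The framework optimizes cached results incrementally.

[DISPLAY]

──────┠────────────────────────────┨     ┃   
server┃Data processing processes in┃     ┃   
orkers┃This module optimizes cached┃     ┃   
ax_con┃The framework transforms con┃     ┃   
ebug =┃  ┌──────────────────────┐  ┃     ┃   
      ┃Th│       Warning        │nt┃     ┃   
cache]┃Th│Proceed with changes? │s ┃     ┃   
 cache┃Th│ [Yes]  No   Cancel   │r ┃     ┃   
etry_c┃Th└──────────────────────┘ta┃     ┃   
og_lev┃The framework transforms bat┃     ┃   
      ┃                            ┃     ┃   
      ┃The pipeline analyzes networ┃     ┃   
      ┗━━━━━━━━━━━━━━━━━━━━━━━━━━━━┛     ┃   
━━━━━━━━━━━━━━━━┗━━━━━━━━━━━━━━━━━━━━━━━━┛   


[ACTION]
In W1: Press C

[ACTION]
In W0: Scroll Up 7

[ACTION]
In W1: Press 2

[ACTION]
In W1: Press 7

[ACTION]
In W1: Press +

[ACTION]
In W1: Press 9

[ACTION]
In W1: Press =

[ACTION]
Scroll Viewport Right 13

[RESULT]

────┠────────────────────────────┨     ┃     
rver┃Data processing processes in┃     ┃     
kers┃This module optimizes cached┃     ┃     
_con┃The framework transforms con┃     ┃     
ug =┃  ┌──────────────────────┐  ┃     ┃     
    ┃Th│       Warning        │nt┃     ┃     
che]┃Th│Proceed with changes? │s ┃     ┃     
ache┃Th│ [Yes]  No   Cancel   │r ┃     ┃     
ry_c┃Th└──────────────────────┘ta┃     ┃     
_lev┃The framework transforms bat┃     ┃     
    ┃                            ┃     ┃     
    ┃The pipeline analyzes networ┃     ┃     
    ┗━━━━━━━━━━━━━━━━━━━━━━━━━━━━┛     ┃     
━━━━━━━━━━━━━━┗━━━━━━━━━━━━━━━━━━━━━━━━┛     


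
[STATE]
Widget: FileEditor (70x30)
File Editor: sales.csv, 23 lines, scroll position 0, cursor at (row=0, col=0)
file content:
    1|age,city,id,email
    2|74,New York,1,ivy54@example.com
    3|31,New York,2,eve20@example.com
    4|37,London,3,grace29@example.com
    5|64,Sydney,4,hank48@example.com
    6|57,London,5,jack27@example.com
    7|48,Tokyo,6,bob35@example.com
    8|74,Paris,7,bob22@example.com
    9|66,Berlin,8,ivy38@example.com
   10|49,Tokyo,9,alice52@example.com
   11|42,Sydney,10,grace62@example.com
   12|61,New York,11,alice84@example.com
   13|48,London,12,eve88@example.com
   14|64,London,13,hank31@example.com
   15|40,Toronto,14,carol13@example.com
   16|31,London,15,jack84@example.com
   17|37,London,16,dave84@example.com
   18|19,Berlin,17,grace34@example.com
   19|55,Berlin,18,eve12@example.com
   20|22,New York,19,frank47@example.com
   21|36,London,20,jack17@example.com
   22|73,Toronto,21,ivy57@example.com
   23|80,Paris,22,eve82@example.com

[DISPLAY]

█ge,city,id,email                                                    ▲
74,New York,1,ivy54@example.com                                      █
31,New York,2,eve20@example.com                                      ░
37,London,3,grace29@example.com                                      ░
64,Sydney,4,hank48@example.com                                       ░
57,London,5,jack27@example.com                                       ░
48,Tokyo,6,bob35@example.com                                         ░
74,Paris,7,bob22@example.com                                         ░
66,Berlin,8,ivy38@example.com                                        ░
49,Tokyo,9,alice52@example.com                                       ░
42,Sydney,10,grace62@example.com                                     ░
61,New York,11,alice84@example.com                                   ░
48,London,12,eve88@example.com                                       ░
64,London,13,hank31@example.com                                      ░
40,Toronto,14,carol13@example.com                                    ░
31,London,15,jack84@example.com                                      ░
37,London,16,dave84@example.com                                      ░
19,Berlin,17,grace34@example.com                                     ░
55,Berlin,18,eve12@example.com                                       ░
22,New York,19,frank47@example.com                                   ░
36,London,20,jack17@example.com                                      ░
73,Toronto,21,ivy57@example.com                                      ░
80,Paris,22,eve82@example.com                                        ░
                                                                     ░
                                                                     ░
                                                                     ░
                                                                     ░
                                                                     ░
                                                                     ░
                                                                     ▼


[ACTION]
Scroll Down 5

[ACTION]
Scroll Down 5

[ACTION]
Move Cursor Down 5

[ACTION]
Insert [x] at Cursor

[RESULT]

age,city,id,email                                                    ▲
74,New York,1,ivy54@example.com                                      █
31,New York,2,eve20@example.com                                      ░
37,London,3,grace29@example.com                                      ░
64,Sydney,4,hank48@example.com                                       ░
x█7,London,5,jack27@example.com                                      ░
48,Tokyo,6,bob35@example.com                                         ░
74,Paris,7,bob22@example.com                                         ░
66,Berlin,8,ivy38@example.com                                        ░
49,Tokyo,9,alice52@example.com                                       ░
42,Sydney,10,grace62@example.com                                     ░
61,New York,11,alice84@example.com                                   ░
48,London,12,eve88@example.com                                       ░
64,London,13,hank31@example.com                                      ░
40,Toronto,14,carol13@example.com                                    ░
31,London,15,jack84@example.com                                      ░
37,London,16,dave84@example.com                                      ░
19,Berlin,17,grace34@example.com                                     ░
55,Berlin,18,eve12@example.com                                       ░
22,New York,19,frank47@example.com                                   ░
36,London,20,jack17@example.com                                      ░
73,Toronto,21,ivy57@example.com                                      ░
80,Paris,22,eve82@example.com                                        ░
                                                                     ░
                                                                     ░
                                                                     ░
                                                                     ░
                                                                     ░
                                                                     ░
                                                                     ▼


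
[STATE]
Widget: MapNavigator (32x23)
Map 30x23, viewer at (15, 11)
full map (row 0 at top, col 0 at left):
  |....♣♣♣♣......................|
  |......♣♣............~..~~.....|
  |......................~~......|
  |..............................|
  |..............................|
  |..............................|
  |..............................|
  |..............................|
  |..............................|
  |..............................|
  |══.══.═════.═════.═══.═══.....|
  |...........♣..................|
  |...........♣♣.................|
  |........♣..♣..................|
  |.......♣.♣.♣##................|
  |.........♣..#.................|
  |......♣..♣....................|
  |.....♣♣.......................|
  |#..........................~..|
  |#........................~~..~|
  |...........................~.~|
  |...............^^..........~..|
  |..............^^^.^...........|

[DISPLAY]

 ....♣♣♣♣...................... 
 ......♣♣............~..~~..... 
 ......................~~...... 
 .............................. 
 .............................. 
 .............................. 
 .............................. 
 .............................. 
 .............................. 
 .............................. 
 ══.══.═════.═════.═══.═══..... 
 ...........♣...@.............. 
 ...........♣♣................. 
 ........♣..♣.................. 
 .......♣.♣.♣##................ 
 .........♣..#................. 
 ......♣..♣.................... 
 .....♣♣....................... 
 #..........................~.. 
 #........................~~..~ 
 ...........................~.~ 
 ...............^^..........~.. 
 ..............^^^.^........... 


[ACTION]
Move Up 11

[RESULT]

                                
                                
                                
                                
                                
                                
                                
                                
                                
                                
                                
 ....♣♣♣♣.......@.............. 
 ......♣♣............~..~~..... 
 ......................~~...... 
 .............................. 
 .............................. 
 .............................. 
 .............................. 
 .............................. 
 .............................. 
 .............................. 
 ══.══.═════.═════.═══.═══..... 
 ...........♣.................. 


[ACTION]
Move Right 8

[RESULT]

                                
                                
                                
                                
                                
                                
                                
                                
                                
                                
                                
♣...............@......         
♣............~..~~.....         
...............~~......         
.......................         
.......................         
.......................         
.......................         
.......................         
.......................         
.......................         
════.═════.═══.═══.....         
....♣..................         


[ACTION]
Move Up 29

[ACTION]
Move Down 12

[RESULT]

♣............~..~~.....         
...............~~......         
.......................         
.......................         
.......................         
.......................         
.......................         
.......................         
.......................         
════.═════.═══.═══.....         
....♣..................         
....♣♣..........@......         
.♣..♣..................         
♣.♣.♣##................         
..♣..#.................         
..♣....................         
.......................         
....................~..         
..................~~..~         
....................~.~         
........^^..........~..         
.......^^^.^...........         
                                


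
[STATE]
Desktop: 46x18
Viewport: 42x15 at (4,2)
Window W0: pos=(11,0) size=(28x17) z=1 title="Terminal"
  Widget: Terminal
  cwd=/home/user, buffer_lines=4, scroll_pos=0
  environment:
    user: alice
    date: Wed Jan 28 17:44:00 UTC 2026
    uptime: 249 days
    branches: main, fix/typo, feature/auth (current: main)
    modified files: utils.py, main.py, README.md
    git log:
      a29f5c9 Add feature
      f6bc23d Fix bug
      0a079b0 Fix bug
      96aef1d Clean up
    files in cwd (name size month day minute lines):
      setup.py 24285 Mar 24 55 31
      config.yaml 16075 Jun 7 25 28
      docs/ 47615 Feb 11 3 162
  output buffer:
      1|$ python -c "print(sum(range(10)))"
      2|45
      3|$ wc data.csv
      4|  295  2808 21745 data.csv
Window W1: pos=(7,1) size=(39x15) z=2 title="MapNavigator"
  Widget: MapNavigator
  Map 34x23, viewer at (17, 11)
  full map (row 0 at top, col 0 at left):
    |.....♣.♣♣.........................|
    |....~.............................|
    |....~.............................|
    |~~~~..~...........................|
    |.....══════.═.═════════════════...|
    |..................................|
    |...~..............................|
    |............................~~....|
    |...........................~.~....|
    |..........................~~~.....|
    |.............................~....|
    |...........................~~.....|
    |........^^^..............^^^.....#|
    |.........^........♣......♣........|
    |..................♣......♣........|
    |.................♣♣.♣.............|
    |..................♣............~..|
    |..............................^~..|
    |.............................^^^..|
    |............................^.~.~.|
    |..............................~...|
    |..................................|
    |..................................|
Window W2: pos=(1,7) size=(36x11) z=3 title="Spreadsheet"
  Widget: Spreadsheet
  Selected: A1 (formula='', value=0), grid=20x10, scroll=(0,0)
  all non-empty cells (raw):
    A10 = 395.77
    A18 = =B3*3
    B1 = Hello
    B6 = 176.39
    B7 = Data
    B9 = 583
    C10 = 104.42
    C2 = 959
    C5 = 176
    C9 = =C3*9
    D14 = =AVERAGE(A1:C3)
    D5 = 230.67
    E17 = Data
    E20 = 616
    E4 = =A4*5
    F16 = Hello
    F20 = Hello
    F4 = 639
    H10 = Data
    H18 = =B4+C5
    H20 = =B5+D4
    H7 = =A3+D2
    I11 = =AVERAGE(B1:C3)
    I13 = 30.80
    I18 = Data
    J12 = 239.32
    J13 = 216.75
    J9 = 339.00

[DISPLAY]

   ┃ MapNavigator                        ┃
   ┠─────────────────────────────────────┨
   ┃ ...~..............................  ┃
   ┃ ............................~~....  ┃
   ┃ ...........................~.~....  ┃
━━━━━━━━━━━━━━━━━━━━━━━━━━━━━━━━┓~.....  ┃
preadsheet                      ┃.~....  ┃
────────────────────────────────┨~.....  ┃
:                               ┃.....#  ┃
     A       B       C       D  ┃......  ┃
--------------------------------┃......  ┃
1      [0]Hello          0      ┃......  ┃
2        0       0     959      ┃...~..  ┃
3        0       0       0      ┃━━━━━━━━┛
4        0       0       0      ┃━┛       


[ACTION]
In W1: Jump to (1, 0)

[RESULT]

   ┃ MapNavigator                        ┃
   ┠─────────────────────────────────────┨
   ┃                                     ┃
   ┃                                     ┃
   ┃                                     ┃
━━━━━━━━━━━━━━━━━━━━━━━━━━━━━━━━┓        ┃
preadsheet                      ┃        ┃
────────────────────────────────┨........┃
:                               ┃........┃
     A       B       C       D  ┃........┃
--------------------------------┃........┃
1      [0]Hello          0      ┃═.══════┃
2        0       0     959      ┃........┃
3        0       0       0      ┃━━━━━━━━┛
4        0       0       0      ┃━┛       


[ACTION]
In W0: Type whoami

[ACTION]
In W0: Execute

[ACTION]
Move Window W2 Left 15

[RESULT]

   ┃ MapNavigator                        ┃
   ┠─────────────────────────────────────┨
   ┃                                     ┃
   ┃                                     ┃
   ┃                                     ┃
━━━━━━━━━━━━━━━━━━━━━━━━━━━━━━━┓         ┃
readsheet                      ┃         ┃
───────────────────────────────┨.........┃
                               ┃.........┃
    A       B       C       D  ┃.........┃
-------------------------------┃.........┃
      [0]Hello          0      ┃.═.══════┃
        0       0     959      ┃.........┃
        0       0       0      ┃━━━━━━━━━┛
        0       0       0      ┃━━┛       


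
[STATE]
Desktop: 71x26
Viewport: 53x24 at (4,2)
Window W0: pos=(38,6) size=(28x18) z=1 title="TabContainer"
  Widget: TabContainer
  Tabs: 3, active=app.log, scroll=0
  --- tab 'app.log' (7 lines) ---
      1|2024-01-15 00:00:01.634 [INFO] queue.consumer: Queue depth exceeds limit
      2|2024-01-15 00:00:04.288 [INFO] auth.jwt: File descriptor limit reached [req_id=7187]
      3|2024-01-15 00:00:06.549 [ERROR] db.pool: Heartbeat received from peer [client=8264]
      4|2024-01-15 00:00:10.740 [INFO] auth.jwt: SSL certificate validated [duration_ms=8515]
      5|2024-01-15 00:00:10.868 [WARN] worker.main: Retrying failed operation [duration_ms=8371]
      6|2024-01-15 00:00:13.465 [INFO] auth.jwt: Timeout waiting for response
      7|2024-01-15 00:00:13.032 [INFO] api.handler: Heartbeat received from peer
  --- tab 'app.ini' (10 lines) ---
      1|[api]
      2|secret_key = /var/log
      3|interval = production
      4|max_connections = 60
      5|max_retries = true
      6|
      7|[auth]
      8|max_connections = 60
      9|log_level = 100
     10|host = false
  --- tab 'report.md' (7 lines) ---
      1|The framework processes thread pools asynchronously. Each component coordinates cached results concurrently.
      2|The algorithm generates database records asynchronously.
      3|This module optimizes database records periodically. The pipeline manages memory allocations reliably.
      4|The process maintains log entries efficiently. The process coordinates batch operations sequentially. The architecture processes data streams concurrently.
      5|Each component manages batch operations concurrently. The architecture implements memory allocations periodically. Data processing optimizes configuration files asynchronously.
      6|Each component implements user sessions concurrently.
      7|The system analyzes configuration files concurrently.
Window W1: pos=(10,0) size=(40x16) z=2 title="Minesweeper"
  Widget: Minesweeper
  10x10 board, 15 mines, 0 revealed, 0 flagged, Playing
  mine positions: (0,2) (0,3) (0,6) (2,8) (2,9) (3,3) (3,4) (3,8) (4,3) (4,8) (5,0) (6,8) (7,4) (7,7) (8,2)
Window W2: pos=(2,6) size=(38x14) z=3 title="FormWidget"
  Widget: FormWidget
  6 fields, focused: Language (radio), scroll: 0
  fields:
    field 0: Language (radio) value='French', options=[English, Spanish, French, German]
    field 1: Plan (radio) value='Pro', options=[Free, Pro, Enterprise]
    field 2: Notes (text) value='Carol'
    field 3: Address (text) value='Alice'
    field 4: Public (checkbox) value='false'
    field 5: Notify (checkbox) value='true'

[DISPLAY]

      ┠──────────────────────────────────────┨       
      ┃■■■■■■■■■■                            ┃       
      ┃■■■■■■■■■■                            ┃       
      ┃■■■■■■■■■■                            ┃       
━━━━━━━━━━━━━━━━━━━━━━━━━━━━━━━━━━━┓         ┃━━━━━━━
FormWidget                         ┃         ┃er     
───────────────────────────────────┨         ┃───────
 Language:   ( ) English  ( ) Spani┃         ┃app.ini
 Plan:       ( ) Free  (●) Pro  ( )┃         ┃───────
 Notes:      [Carol               ]┃         ┃00:00:0
 Address:    [Alice               ]┃         ┃00:00:0
 Public:     [ ]                   ┃         ┃00:00:0
 Notify:     [x]                   ┃         ┃00:00:1
                                   ┃━━━━━━━━━┛00:00:1
                                   ┃024-01-15 00:00:1
                                   ┃024-01-15 00:00:1
                                   ┃                 
━━━━━━━━━━━━━━━━━━━━━━━━━━━━━━━━━━━┛                 
                                  ┃                  
                                  ┃                  
                                  ┃                  
                                  ┗━━━━━━━━━━━━━━━━━━
                                                     
                                                     


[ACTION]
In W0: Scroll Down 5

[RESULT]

      ┠──────────────────────────────────────┨       
      ┃■■■■■■■■■■                            ┃       
      ┃■■■■■■■■■■                            ┃       
      ┃■■■■■■■■■■                            ┃       
━━━━━━━━━━━━━━━━━━━━━━━━━━━━━━━━━━━┓         ┃━━━━━━━
FormWidget                         ┃         ┃er     
───────────────────────────────────┨         ┃───────
 Language:   ( ) English  ( ) Spani┃         ┃app.ini
 Plan:       ( ) Free  (●) Pro  ( )┃         ┃───────
 Notes:      [Carol               ]┃         ┃00:00:1
 Address:    [Alice               ]┃         ┃00:00:1
 Public:     [ ]                   ┃         ┃       
 Notify:     [x]                   ┃         ┃       
                                   ┃━━━━━━━━━┛       
                                   ┃                 
                                   ┃                 
                                   ┃                 
━━━━━━━━━━━━━━━━━━━━━━━━━━━━━━━━━━━┛                 
                                  ┃                  
                                  ┃                  
                                  ┃                  
                                  ┗━━━━━━━━━━━━━━━━━━
                                                     
                                                     


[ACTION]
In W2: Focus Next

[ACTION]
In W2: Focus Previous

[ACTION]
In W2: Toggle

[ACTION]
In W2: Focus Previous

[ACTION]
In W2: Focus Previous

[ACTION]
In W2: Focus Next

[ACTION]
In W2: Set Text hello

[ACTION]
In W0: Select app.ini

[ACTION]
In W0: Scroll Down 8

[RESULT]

      ┠──────────────────────────────────────┨       
      ┃■■■■■■■■■■                            ┃       
      ┃■■■■■■■■■■                            ┃       
      ┃■■■■■■■■■■                            ┃       
━━━━━━━━━━━━━━━━━━━━━━━━━━━━━━━━━━━┓         ┃━━━━━━━
FormWidget                         ┃         ┃er     
───────────────────────────────────┨         ┃───────
 Language:   ( ) English  ( ) Spani┃         ┃app.ini
 Plan:       ( ) Free  (●) Pro  ( )┃         ┃───────
 Notes:      [Carol               ]┃         ┃ 100   
 Address:    [Alice               ]┃         ┃e      
 Public:     [ ]                   ┃         ┃       
 Notify:     [x]                   ┃         ┃       
                                   ┃━━━━━━━━━┛       
                                   ┃                 
                                   ┃                 
                                   ┃                 
━━━━━━━━━━━━━━━━━━━━━━━━━━━━━━━━━━━┛                 
                                  ┃                  
                                  ┃                  
                                  ┃                  
                                  ┗━━━━━━━━━━━━━━━━━━
                                                     
                                                     


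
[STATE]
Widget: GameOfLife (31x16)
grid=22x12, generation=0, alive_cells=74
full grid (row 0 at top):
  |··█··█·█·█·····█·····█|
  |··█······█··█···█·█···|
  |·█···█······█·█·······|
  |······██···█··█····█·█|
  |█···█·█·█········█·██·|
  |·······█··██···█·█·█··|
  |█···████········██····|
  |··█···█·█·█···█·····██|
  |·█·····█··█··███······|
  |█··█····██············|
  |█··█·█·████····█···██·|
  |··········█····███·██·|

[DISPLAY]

Gen: 0                         
··█··█·█·█·····█·····█         
··█······█··█···█·█···         
·█···█······█·█·······         
······██···█··█····█·█         
█···█·█·█········█·██·         
·······█··██···█·█·█··         
█···████········██····         
··█···█·█·█···█·····██         
·█·····█··█··███······         
█··█····██············         
█··█·█·████····█···██·         
··········█····███·██·         
                               
                               
                               


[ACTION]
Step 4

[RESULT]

Gen: 4                         
······················         
···········███········         
···········███········         
······██·██·█·····██··         
·····██··█·····█·███··         
············█···█··██·         
·····█················         
······█··██···········         
·█·██·█·██·█·█·██·····         
·█···██······█·····█··         
·█··███·█·····██··█···         
··············██······         
                               
                               
                               


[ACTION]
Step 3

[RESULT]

Gen: 7                         
······················         
·······████·██········         
······██████·█···█····         
·····█████···█···███··         
····██···████······█··         
········█·██·····███··         
·······██········█····         
··██·█·█·███··········         
·█··█·██··███·········         
·█······█·····███·····         
··█·····█···██··█·····         
····█········████·····         
                               
                               
                               


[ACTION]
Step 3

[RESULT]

Gen: 10                        
·············█········         
·············██·······         
············█··█······         
····█·······█·█···█···         
····███·····███···██··         
···█···██·········█···         
···███················         
··███···█·····██······         
·█··█····█···█··█·····         
·█████··█···█····█····         
··██████····█····█····         
············█████·····         
                               
                               
                               


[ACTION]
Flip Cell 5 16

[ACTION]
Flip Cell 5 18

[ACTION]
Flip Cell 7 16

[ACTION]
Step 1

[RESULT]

Gen: 11                        
·············██·······         
············███·······         
············█··█······         
····█······██·██··██··         
···█████····█·██·███··         
···█···█·····█········         
·····█·██·······█·····         
··█···········███·····         
·█······██···██·██····         
·█·····██···██··██····         
·█····██···██·██·█····         
···████·····█████·····         
                               
                               
                               
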